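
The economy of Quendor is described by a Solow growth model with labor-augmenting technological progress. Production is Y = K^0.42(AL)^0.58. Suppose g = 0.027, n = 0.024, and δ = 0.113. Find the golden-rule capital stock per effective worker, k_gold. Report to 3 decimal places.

The effective depreciation rate is n + g + δ = 0.024 + 0.027 + 0.113 = 0.164.
Golden rule sets MPK = n+g+δ: 0.42·k^(0.42−1) = 0.164, so k_gold = (0.42/0.164)^(1/0.58) ≈ 5.0600.

k_gold ≈ 5.060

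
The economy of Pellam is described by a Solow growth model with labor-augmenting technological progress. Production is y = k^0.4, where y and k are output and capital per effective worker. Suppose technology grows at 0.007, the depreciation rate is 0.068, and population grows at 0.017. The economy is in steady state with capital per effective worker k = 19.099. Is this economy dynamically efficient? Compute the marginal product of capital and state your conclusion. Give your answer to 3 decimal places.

The effective depreciation rate is n + g + δ = 0.017 + 0.007 + 0.068 = 0.092.
MPK = 0.4·k^(0.4−1) = 0.4·19.099^(-0.6) ≈ 0.0681.
MPK < 0.092, so the economy is dynamically inefficient (over-saving).

dynamically inefficient; MPK ≈ 0.068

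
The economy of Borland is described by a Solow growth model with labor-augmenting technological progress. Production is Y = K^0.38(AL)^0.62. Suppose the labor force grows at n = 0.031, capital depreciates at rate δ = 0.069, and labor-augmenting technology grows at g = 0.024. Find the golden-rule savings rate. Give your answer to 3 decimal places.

Capital per effective worker breaks even when investment replaces (n + g + δ)·k; here n + g + δ = 0.124.
At the golden rule MPK = n+g+δ, and in any Cobb-Douglas steady state s = (n+g+δ)·k/y = MPK·k/y = capital's share 0.38.

s_gold = 0.380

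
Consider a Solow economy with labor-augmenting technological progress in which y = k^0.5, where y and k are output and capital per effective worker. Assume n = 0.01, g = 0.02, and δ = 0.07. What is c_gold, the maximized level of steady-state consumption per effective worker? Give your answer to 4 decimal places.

n + g + δ = 0.01 + 0.02 + 0.07 = 0.1.
Setting f'(k) = n+g+δ gives 0.5·k^(0.5−1) = 0.1, hence k_gold = (0.5/0.1)^(1/0.5) ≈ 25.0000.
y_gold = 25.0000^0.5 ≈ 5.0000.
c_gold = y_gold − (n+g+δ)·k_gold = 5.0000 − 0.1·25.0000 ≈ 2.5000.

c_gold ≈ 2.5000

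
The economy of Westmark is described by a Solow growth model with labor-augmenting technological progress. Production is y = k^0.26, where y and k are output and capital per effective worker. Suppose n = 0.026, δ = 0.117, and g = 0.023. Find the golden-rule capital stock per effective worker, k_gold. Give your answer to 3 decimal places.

k_gold ≈ 1.834

The effective depreciation rate is n + g + δ = 0.026 + 0.023 + 0.117 = 0.166.
At the golden rule the marginal product of capital equals n+g+δ: 0.26·k^(0.26−1) = 0.166. Solving, k_gold = (0.26/0.166)^(1/0.74) ≈ 1.8337.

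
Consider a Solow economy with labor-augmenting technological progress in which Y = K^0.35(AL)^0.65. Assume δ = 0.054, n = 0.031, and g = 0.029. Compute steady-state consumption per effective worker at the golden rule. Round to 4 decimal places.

c_gold ≈ 1.1891

n + g + δ = 0.031 + 0.029 + 0.054 = 0.114.
Golden rule sets MPK = n+g+δ: 0.35·k^(0.35−1) = 0.114, so k_gold = (0.35/0.114)^(1/0.65) ≈ 5.6167.
y_gold = 5.6167^0.35 ≈ 1.8294.
c_gold = y_gold − (n+g+δ)·k_gold = 1.8294 − 0.114·5.6167 ≈ 1.1891.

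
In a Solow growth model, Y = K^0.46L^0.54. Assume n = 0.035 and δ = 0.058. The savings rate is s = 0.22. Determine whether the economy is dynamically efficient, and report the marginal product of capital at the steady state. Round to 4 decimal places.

dynamically efficient; MPK ≈ 0.1945

n + δ = 0.035 + 0.058 = 0.093.
Steady-state k*: s·k^0.46 = 0.093·k gives k* = (0.22/0.093)^(1/0.54) ≈ 4.9258.
MPK = 0.46·4.9258^(-0.54) ≈ 0.1945.
MPK > n+δ = 0.093, so the economy is dynamically efficient (under-saving).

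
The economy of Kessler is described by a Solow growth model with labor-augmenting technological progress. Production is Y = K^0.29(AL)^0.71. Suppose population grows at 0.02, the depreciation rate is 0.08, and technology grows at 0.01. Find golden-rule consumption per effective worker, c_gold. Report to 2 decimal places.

Break-even investment rate: n + g + δ = 0.02 + 0.01 + 0.08 = 0.11.
At the golden rule the marginal product of capital equals n+g+δ: 0.29·k^(0.29−1) = 0.11. Solving, k_gold = (0.29/0.11)^(1/0.71) ≈ 3.9171.
y_gold = 3.9171^0.29 ≈ 1.4858.
c_gold = y_gold − (n+g+δ)·k_gold = 1.4858 − 0.11·3.9171 ≈ 1.0549.

c_gold ≈ 1.05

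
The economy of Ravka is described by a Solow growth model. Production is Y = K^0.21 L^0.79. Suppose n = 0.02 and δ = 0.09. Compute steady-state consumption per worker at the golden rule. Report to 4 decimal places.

c_gold ≈ 0.9382

n + δ = 0.02 + 0.09 = 0.11.
Golden rule sets MPK = n+δ: 0.21·k^(0.21−1) = 0.11, so k_gold = (0.21/0.11)^(1/0.79) ≈ 2.2671.
y_gold = 2.2671^0.21 ≈ 1.1875.
c_gold = y_gold − (n+δ)·k_gold = 1.1875 − 0.11·2.2671 ≈ 0.9382.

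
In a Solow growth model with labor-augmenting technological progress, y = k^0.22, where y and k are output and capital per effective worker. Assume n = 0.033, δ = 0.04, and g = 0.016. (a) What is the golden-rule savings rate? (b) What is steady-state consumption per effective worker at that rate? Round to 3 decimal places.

(a) s_gold = 0.220; (b) c_gold ≈ 1.007

n + g + δ = 0.033 + 0.016 + 0.04 = 0.089.
For Cobb-Douglas, s_gold equals capital's share: s_gold = 0.22.
At the golden rule the marginal product of capital equals n+g+δ: 0.22·k^(0.22−1) = 0.089. Solving, k_gold = (0.22/0.089)^(1/0.78) ≈ 3.1907.
y_gold = 3.1907^0.22 ≈ 1.2908; c_gold = (1−0.22)·y_gold ≈ 1.0068.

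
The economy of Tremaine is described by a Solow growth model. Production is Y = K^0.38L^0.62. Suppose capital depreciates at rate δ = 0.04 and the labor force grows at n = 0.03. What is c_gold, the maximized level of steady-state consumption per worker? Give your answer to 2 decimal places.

Break-even investment rate: n + δ = 0.03 + 0.04 = 0.07.
Maximizing c = f(k) − (n+δ)·k gives f'(k) = n+δ, i.e. 0.38·k^(0.38−1) = 0.07, so k_gold = (0.38/0.07)^(1/0.62) ≈ 15.3101.
y_gold = 15.3101^0.38 ≈ 2.8203.
c_gold = y_gold − (n+δ)·k_gold = 2.8203 − 0.07·15.3101 ≈ 1.7486.

c_gold ≈ 1.75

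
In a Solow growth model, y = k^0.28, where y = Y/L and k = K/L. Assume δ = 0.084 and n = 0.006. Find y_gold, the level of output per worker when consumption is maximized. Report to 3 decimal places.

Capital per worker breaks even when investment replaces (n + δ)·k; here n + δ = 0.09.
Setting f'(k) = n+δ gives 0.28·k^(0.28−1) = 0.09, hence k_gold = (0.28/0.09)^(1/0.72) ≈ 4.8373.
Output: y_gold = k_gold^0.28 = 4.8373^0.28 ≈ 1.5549.

y_gold ≈ 1.555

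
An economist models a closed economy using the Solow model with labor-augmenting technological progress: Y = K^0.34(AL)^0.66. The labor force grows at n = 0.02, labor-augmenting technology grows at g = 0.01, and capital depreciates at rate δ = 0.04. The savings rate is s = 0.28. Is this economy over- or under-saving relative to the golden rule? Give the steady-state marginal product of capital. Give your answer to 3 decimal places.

Capital per effective worker breaks even when investment replaces (n + g + δ)·k; here n + g + δ = 0.07.
Steady-state k*: s·k^0.34 = 0.07·k gives k* = (0.28/0.07)^(1/0.66) ≈ 8.1698.
MPK = 0.34·8.1698^(-0.66) ≈ 0.0850.
MPK > n+g+δ = 0.07, so the economy is dynamically efficient (under-saving).

under-saving; MPK ≈ 0.085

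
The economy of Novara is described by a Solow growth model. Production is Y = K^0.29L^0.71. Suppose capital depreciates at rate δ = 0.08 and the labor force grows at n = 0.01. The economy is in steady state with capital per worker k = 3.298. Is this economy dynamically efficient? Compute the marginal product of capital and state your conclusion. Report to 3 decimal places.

Break-even investment rate: n + δ = 0.01 + 0.08 = 0.09.
MPK = 0.29·k^(0.29−1) = 0.29·3.298^(-0.71) ≈ 0.1243.
MPK > 0.09, so the economy is dynamically efficient (under-saving).

dynamically efficient; MPK ≈ 0.124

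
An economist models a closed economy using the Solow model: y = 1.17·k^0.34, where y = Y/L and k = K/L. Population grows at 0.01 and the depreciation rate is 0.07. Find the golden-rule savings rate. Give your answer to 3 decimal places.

s_gold = 0.340

Capital per worker breaks even when investment replaces (n + δ)·k; here n + δ = 0.08.
At the golden rule MPK = n+δ, and in any Cobb-Douglas steady state s = (n+δ)·k/y = MPK·k/y = capital's share 0.34.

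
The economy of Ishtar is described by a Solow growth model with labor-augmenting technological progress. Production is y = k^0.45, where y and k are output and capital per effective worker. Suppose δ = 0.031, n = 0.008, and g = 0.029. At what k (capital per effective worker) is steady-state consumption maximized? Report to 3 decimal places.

Break-even investment rate: n + g + δ = 0.008 + 0.029 + 0.031 = 0.068.
Golden rule sets MPK = n+g+δ: 0.45·k^(0.45−1) = 0.068, so k_gold = (0.45/0.068)^(1/0.55) ≈ 31.0591.

k_gold ≈ 31.059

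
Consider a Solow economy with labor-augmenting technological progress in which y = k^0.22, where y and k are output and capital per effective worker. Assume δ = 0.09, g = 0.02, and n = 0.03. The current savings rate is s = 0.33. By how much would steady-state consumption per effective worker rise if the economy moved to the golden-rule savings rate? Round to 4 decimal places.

Δc ≈ 0.0327

The effective depreciation rate is n + g + δ = 0.03 + 0.02 + 0.09 = 0.14.
Current steady state (s = 0.33): k* = (0.33/0.14)^(1/0.78) ≈ 3.0020, y* = 3.0020^0.22 ≈ 1.2736, c* = (1−0.33)·1.2736 ≈ 0.8533.
At the golden rule the marginal product of capital equals n+g+δ: 0.22·k^(0.22−1) = 0.14. Solving, k_gold = (0.22/0.14)^(1/0.78) ≈ 1.7851.
y_gold = 1.7851^0.22 ≈ 1.1360, c_gold = y_gold − 0.14·k_gold ≈ 0.8861.
Gain: Δc = 0.8861 − 0.8533 ≈ 0.0327.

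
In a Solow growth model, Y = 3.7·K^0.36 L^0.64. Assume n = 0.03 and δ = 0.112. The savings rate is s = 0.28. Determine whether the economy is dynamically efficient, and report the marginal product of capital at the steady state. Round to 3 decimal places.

dynamically efficient; MPK ≈ 0.183

The effective depreciation rate is n + δ = 0.03 + 0.112 = 0.142.
Steady-state k*: s·A·k^0.36 = 0.142·k gives k* = (0.28·3.7/0.142)^(1/0.64) ≈ 22.3125.
MPK = 0.36·3.7·22.3125^(-0.64) ≈ 0.1826.
MPK > n+δ = 0.142, so the economy is dynamically efficient (under-saving).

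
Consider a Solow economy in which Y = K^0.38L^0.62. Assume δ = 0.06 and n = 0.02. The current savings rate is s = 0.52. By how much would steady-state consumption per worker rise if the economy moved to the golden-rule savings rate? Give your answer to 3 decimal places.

Break-even investment rate: n + δ = 0.02 + 0.06 = 0.08.
Current steady state (s = 0.52): k* = (0.52/0.08)^(1/0.62) ≈ 20.4715, y* = 20.4715^0.38 ≈ 3.1495, c* = (1−0.52)·3.1495 ≈ 1.5117.
Setting f'(k) = n+δ gives 0.38·k^(0.38−1) = 0.08, hence k_gold = (0.38/0.08)^(1/0.62) ≈ 12.3436.
y_gold = 12.3436^0.38 ≈ 2.5986, c_gold = y_gold − 0.08·k_gold ≈ 1.6112.
Gain: Δc = 1.6112 − 1.5117 ≈ 0.0994.

Δc ≈ 0.099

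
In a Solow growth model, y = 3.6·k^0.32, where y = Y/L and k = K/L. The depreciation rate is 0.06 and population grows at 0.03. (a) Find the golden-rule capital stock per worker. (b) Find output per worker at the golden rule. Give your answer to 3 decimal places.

Break-even investment rate: n + δ = 0.03 + 0.06 = 0.09.
Golden rule sets MPK = n+δ: 0.32·3.6·k^(0.32−1) = 0.09, so k_gold = (0.32·3.6/0.09)^(1/0.68) ≈ 42.4864.
y_gold = 3.6·42.4864^0.32 ≈ 11.9493.

(a) k_gold ≈ 42.486; (b) y_gold ≈ 11.949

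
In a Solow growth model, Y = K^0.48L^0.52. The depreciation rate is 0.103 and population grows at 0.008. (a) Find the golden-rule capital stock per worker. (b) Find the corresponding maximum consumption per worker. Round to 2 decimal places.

(a) k_gold ≈ 16.71; (b) c_gold ≈ 2.01

n + δ = 0.008 + 0.103 = 0.111.
Setting f'(k) = n+δ gives 0.48·k^(0.48−1) = 0.111, hence k_gold = (0.48/0.111)^(1/0.52) ≈ 16.7078.
y_gold = 16.7078^0.48 ≈ 3.8637; c_gold = y_gold − 0.111·k_gold ≈ 2.0091.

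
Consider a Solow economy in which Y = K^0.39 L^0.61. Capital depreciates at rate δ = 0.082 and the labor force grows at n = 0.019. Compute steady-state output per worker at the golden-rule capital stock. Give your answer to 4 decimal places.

The effective depreciation rate is n + δ = 0.019 + 0.082 = 0.101.
Golden rule sets MPK = n+δ: 0.39·k^(0.39−1) = 0.101, so k_gold = (0.39/0.101)^(1/0.61) ≈ 9.1596.
Output: y_gold = k_gold^0.39 = 9.1596^0.39 ≈ 2.3721.

y_gold ≈ 2.3721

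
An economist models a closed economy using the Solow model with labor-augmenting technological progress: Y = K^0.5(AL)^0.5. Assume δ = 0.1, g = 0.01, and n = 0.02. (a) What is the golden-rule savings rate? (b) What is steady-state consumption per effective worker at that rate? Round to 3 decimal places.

(a) s_gold = 0.500; (b) c_gold ≈ 1.923

Capital per effective worker breaks even when investment replaces (n + g + δ)·k; here n + g + δ = 0.13.
For Cobb-Douglas, s_gold equals capital's share: s_gold = 0.5.
At the golden rule the marginal product of capital equals n+g+δ: 0.5·k^(0.5−1) = 0.13. Solving, k_gold = (0.5/0.13)^(1/0.5) ≈ 14.7929.
y_gold = 14.7929^0.5 ≈ 3.8462; c_gold = (1−0.5)·y_gold ≈ 1.9231.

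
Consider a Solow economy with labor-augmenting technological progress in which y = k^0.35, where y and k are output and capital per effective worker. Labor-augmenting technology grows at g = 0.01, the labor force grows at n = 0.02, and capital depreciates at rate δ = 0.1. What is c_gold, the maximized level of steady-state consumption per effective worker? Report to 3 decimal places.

c_gold ≈ 1.108

Capital per effective worker breaks even when investment replaces (n + g + δ)·k; here n + g + δ = 0.13.
Setting f'(k) = n+g+δ gives 0.35·k^(0.35−1) = 0.13, hence k_gold = (0.35/0.13)^(1/0.65) ≈ 4.5891.
y_gold = 4.5891^0.35 ≈ 1.7045.
c_gold = y_gold − (n+g+δ)·k_gold = 1.7045 − 0.13·4.5891 ≈ 1.1079.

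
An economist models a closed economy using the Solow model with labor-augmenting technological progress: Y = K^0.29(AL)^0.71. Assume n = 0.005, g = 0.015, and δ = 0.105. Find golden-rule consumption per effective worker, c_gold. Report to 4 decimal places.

c_gold ≈ 1.0012

n + g + δ = 0.005 + 0.015 + 0.105 = 0.125.
Maximizing c = f(k) − (n+g+δ)·k gives f'(k) = n+g+δ, i.e. 0.29·k^(0.29−1) = 0.125, so k_gold = (0.29/0.125)^(1/0.71) ≈ 3.2717.
y_gold = 3.2717^0.29 ≈ 1.4102.
c_gold = y_gold − (n+g+δ)·k_gold = 1.4102 − 0.125·3.2717 ≈ 1.0012.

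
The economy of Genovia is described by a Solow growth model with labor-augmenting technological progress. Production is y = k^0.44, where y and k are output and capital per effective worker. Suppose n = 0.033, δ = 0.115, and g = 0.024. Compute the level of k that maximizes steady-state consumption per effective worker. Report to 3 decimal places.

k_gold ≈ 5.351

Capital per effective worker breaks even when investment replaces (n + g + δ)·k; here n + g + δ = 0.172.
Maximizing c = f(k) − (n+g+δ)·k gives f'(k) = n+g+δ, i.e. 0.44·k^(0.44−1) = 0.172, so k_gold = (0.44/0.172)^(1/0.56) ≈ 5.3510.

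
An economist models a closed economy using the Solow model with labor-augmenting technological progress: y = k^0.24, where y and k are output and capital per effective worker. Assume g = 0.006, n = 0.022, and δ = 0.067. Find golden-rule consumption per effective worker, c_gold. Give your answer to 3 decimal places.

c_gold ≈ 1.018

The effective depreciation rate is n + g + δ = 0.022 + 0.006 + 0.067 = 0.095.
At the golden rule the marginal product of capital equals n+g+δ: 0.24·k^(0.24−1) = 0.095. Solving, k_gold = (0.24/0.095)^(1/0.76) ≈ 3.3852.
y_gold = 3.3852^0.24 ≈ 1.3400.
c_gold = y_gold − (n+g+δ)·k_gold = 1.3400 − 0.095·3.3852 ≈ 1.0184.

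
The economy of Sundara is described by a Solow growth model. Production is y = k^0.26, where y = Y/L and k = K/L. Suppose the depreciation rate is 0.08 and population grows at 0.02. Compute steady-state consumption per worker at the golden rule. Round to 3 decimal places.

n + δ = 0.02 + 0.08 = 0.1.
Setting f'(k) = n+δ gives 0.26·k^(0.26−1) = 0.1, hence k_gold = (0.26/0.1)^(1/0.74) ≈ 3.6373.
y_gold = 3.6373^0.26 ≈ 1.3989.
c_gold = y_gold − (n+δ)·k_gold = 1.3989 − 0.1·3.6373 ≈ 1.0352.

c_gold ≈ 1.035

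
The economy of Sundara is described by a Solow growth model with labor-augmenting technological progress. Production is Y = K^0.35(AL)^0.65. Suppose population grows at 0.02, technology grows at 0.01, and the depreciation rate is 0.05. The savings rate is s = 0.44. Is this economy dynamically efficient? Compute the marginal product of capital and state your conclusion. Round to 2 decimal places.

dynamically inefficient; MPK ≈ 0.06

Break-even investment rate: n + g + δ = 0.02 + 0.01 + 0.05 = 0.08.
Steady-state k*: s·k^0.35 = 0.08·k gives k* = (0.44/0.08)^(1/0.65) ≈ 13.7727.
MPK = 0.35·13.7727^(-0.65) ≈ 0.0636.
MPK < n+g+δ = 0.08, so the economy is dynamically inefficient (over-saving).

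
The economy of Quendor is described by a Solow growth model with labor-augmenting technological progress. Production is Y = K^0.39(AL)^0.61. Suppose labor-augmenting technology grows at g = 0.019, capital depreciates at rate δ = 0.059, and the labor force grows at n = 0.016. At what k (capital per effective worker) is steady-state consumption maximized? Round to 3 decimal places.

k_gold ≈ 10.304

The effective depreciation rate is n + g + δ = 0.016 + 0.019 + 0.059 = 0.094.
Setting f'(k) = n+g+δ gives 0.39·k^(0.39−1) = 0.094, hence k_gold = (0.39/0.094)^(1/0.61) ≈ 10.3041.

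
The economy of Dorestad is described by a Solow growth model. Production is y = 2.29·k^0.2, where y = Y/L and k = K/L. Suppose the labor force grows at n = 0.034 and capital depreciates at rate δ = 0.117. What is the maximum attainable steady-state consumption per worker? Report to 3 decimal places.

c_gold ≈ 2.418

Capital per worker breaks even when investment replaces (n + δ)·k; here n + δ = 0.151.
Maximizing c = f(k) − (n+δ)·k gives f'(k) = n+δ, i.e. 0.2·2.29·k^(0.2−1) = 0.151, so k_gold = (0.2·2.29/0.151)^(1/0.8) ≈ 4.0028.
y_gold = 2.29·4.0028^0.2 ≈ 3.0221.
c_gold = y_gold − (n+δ)·k_gold = 3.0221 − 0.151·4.0028 ≈ 2.4177.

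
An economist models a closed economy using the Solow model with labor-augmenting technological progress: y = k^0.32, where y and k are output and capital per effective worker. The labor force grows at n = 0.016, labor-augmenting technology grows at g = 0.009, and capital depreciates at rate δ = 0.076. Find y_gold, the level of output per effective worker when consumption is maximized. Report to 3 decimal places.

y_gold ≈ 1.721

The effective depreciation rate is n + g + δ = 0.016 + 0.009 + 0.076 = 0.101.
Maximizing c = f(k) − (n+g+δ)·k gives f'(k) = n+g+δ, i.e. 0.32·k^(0.32−1) = 0.101, so k_gold = (0.32/0.101)^(1/0.68) ≈ 5.4515.
Output: y_gold = k_gold^0.32 = 5.4515^0.32 ≈ 1.7206.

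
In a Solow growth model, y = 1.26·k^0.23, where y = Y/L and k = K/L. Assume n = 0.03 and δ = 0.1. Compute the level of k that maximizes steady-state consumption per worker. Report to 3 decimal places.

n + δ = 0.03 + 0.1 = 0.13.
At the golden rule the marginal product of capital equals n+δ: 0.23·1.26·k^(0.23−1) = 0.13. Solving, k_gold = (0.23·1.26/0.13)^(1/0.77) ≈ 2.8324.

k_gold ≈ 2.832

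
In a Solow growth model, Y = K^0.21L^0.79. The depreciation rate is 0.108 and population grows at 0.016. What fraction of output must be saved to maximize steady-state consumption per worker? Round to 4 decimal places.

s_gold = 0.2100

The effective depreciation rate is n + δ = 0.016 + 0.108 = 0.124.
At the golden rule MPK = n+δ, and in any Cobb-Douglas steady state s = (n+δ)·k/y = MPK·k/y = capital's share 0.21.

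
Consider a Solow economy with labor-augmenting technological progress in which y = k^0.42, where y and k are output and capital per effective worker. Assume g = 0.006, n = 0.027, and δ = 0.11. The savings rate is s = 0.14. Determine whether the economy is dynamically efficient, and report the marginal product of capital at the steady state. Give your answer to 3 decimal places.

The effective depreciation rate is n + g + δ = 0.027 + 0.006 + 0.11 = 0.143.
Steady-state k*: s·k^0.42 = 0.143·k gives k* = (0.14/0.143)^(1/0.58) ≈ 0.9641.
MPK = 0.42·0.9641^(-0.58) ≈ 0.4290.
MPK > n+g+δ = 0.143, so the economy is dynamically efficient (under-saving).

dynamically efficient; MPK ≈ 0.429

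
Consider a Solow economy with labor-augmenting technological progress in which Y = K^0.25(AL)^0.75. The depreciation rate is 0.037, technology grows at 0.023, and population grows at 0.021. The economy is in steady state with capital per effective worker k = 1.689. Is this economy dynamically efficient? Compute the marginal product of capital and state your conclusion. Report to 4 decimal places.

dynamically efficient; MPK ≈ 0.1687

The effective depreciation rate is n + g + δ = 0.021 + 0.023 + 0.037 = 0.081.
MPK = 0.25·k^(0.25−1) = 0.25·1.689^(-0.75) ≈ 0.1687.
MPK > 0.081, so the economy is dynamically efficient (under-saving).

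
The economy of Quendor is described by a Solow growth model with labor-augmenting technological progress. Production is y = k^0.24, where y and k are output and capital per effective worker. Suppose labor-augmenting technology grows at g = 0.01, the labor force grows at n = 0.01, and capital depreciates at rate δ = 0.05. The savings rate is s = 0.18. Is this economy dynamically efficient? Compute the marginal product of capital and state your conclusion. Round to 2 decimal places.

dynamically efficient; MPK ≈ 0.09

Break-even investment rate: n + g + δ = 0.01 + 0.01 + 0.05 = 0.07.
Steady-state k*: s·k^0.24 = 0.07·k gives k* = (0.18/0.07)^(1/0.76) ≈ 3.4650.
MPK = 0.24·3.4650^(-0.76) ≈ 0.0933.
MPK > n+g+δ = 0.07, so the economy is dynamically efficient (under-saving).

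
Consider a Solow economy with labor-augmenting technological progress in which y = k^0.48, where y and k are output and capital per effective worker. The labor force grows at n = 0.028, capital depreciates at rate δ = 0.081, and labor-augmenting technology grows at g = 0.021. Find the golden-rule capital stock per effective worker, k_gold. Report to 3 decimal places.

k_gold ≈ 12.330

The effective depreciation rate is n + g + δ = 0.028 + 0.021 + 0.081 = 0.13.
Maximizing c = f(k) − (n+g+δ)·k gives f'(k) = n+g+δ, i.e. 0.48·k^(0.48−1) = 0.13, so k_gold = (0.48/0.13)^(1/0.52) ≈ 12.3298.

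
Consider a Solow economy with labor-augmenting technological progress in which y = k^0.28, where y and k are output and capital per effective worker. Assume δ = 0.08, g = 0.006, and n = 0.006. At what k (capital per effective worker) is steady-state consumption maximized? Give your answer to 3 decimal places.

The effective depreciation rate is n + g + δ = 0.006 + 0.006 + 0.08 = 0.092.
Maximizing c = f(k) − (n+g+δ)·k gives f'(k) = n+g+δ, i.e. 0.28·k^(0.28−1) = 0.092, so k_gold = (0.28/0.092)^(1/0.72) ≈ 4.6919.

k_gold ≈ 4.692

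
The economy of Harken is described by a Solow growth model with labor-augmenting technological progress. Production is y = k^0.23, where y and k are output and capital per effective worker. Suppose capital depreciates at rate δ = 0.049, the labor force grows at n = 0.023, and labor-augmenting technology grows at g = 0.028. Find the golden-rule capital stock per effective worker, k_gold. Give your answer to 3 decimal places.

k_gold ≈ 2.950

Break-even investment rate: n + g + δ = 0.023 + 0.028 + 0.049 = 0.1.
Setting f'(k) = n+g+δ gives 0.23·k^(0.23−1) = 0.1, hence k_gold = (0.23/0.1)^(1/0.77) ≈ 2.9497.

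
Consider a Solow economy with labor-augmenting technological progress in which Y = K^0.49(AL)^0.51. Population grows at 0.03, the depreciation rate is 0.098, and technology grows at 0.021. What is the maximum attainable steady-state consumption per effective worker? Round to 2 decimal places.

c_gold ≈ 1.60

The effective depreciation rate is n + g + δ = 0.03 + 0.021 + 0.098 = 0.149.
Golden rule sets MPK = n+g+δ: 0.49·k^(0.49−1) = 0.149, so k_gold = (0.49/0.149)^(1/0.51) ≈ 10.3215.
y_gold = 10.3215^0.49 ≈ 3.1386.
c_gold = y_gold − (n+g+δ)·k_gold = 3.1386 − 0.149·10.3215 ≈ 1.6007.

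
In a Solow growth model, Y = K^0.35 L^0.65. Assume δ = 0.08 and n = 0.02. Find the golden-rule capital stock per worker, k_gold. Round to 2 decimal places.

k_gold ≈ 6.87

n + δ = 0.02 + 0.08 = 0.1.
Setting f'(k) = n+δ gives 0.35·k^(0.35−1) = 0.1, hence k_gold = (0.35/0.1)^(1/0.65) ≈ 6.8711.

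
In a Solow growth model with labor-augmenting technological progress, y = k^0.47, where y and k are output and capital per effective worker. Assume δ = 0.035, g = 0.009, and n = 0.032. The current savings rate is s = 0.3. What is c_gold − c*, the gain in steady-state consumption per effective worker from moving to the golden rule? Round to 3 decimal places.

Δc ≈ 0.301

Break-even investment rate: n + g + δ = 0.032 + 0.009 + 0.035 = 0.076.
Current steady state (s = 0.3): k* = (0.3/0.076)^(1/0.53) ≈ 13.3386, y* = 13.3386^0.47 ≈ 3.3791, c* = (1−0.3)·3.3791 ≈ 2.3654.
At the golden rule the marginal product of capital equals n+g+δ: 0.47·k^(0.47−1) = 0.076. Solving, k_gold = (0.47/0.076)^(1/0.53) ≈ 31.1164.
y_gold = 31.1164^0.47 ≈ 5.0316, c_gold = y_gold − 0.076·k_gold ≈ 2.6667.
Gain: Δc = 2.6667 − 2.3654 ≈ 0.3014.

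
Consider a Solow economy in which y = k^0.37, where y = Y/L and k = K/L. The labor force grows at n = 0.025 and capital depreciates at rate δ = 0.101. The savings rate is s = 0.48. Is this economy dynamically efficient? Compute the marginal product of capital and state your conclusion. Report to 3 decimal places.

Capital per worker breaks even when investment replaces (n + δ)·k; here n + δ = 0.126.
Steady-state k*: s·k^0.37 = 0.126·k gives k* = (0.48/0.126)^(1/0.63) ≈ 8.3564.
MPK = 0.37·8.3564^(-0.63) ≈ 0.0971.
MPK < n+δ = 0.126, so the economy is dynamically inefficient (over-saving).

dynamically inefficient; MPK ≈ 0.097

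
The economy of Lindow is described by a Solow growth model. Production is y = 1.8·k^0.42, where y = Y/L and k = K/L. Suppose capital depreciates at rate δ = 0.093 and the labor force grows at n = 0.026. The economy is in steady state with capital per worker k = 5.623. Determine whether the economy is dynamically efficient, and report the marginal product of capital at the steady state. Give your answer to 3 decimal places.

Break-even investment rate: n + δ = 0.026 + 0.093 = 0.119.
MPK = 0.42·1.8·k^(0.42−1) = 0.42·1.8·5.623^(-0.58) ≈ 0.2777.
MPK > 0.119, so the economy is dynamically efficient (under-saving).

dynamically efficient; MPK ≈ 0.278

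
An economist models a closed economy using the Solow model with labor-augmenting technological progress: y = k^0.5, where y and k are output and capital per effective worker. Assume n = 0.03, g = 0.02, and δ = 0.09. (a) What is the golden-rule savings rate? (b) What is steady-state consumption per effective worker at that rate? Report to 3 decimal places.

(a) s_gold = 0.500; (b) c_gold ≈ 1.786

n + g + δ = 0.03 + 0.02 + 0.09 = 0.14.
For Cobb-Douglas, s_gold equals capital's share: s_gold = 0.5.
Maximizing c = f(k) − (n+g+δ)·k gives f'(k) = n+g+δ, i.e. 0.5·k^(0.5−1) = 0.14, so k_gold = (0.5/0.14)^(1/0.5) ≈ 12.7551.
y_gold = 12.7551^0.5 ≈ 3.5714; c_gold = (1−0.5)·y_gold ≈ 1.7857.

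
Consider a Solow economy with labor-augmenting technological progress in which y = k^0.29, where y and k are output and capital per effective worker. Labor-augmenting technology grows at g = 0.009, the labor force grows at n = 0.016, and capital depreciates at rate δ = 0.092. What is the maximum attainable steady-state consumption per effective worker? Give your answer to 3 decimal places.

Capital per effective worker breaks even when investment replaces (n + g + δ)·k; here n + g + δ = 0.117.
At the golden rule the marginal product of capital equals n+g+δ: 0.29·k^(0.29−1) = 0.117. Solving, k_gold = (0.29/0.117)^(1/0.71) ≈ 3.5911.
y_gold = 3.5911^0.29 ≈ 1.4488.
c_gold = y_gold − (n+g+δ)·k_gold = 1.4488 − 0.117·3.5911 ≈ 1.0287.

c_gold ≈ 1.029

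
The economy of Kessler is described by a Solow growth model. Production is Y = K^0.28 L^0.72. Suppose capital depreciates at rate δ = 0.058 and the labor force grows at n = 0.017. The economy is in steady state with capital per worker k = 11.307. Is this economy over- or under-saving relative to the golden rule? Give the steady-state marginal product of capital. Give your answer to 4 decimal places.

n + δ = 0.017 + 0.058 = 0.075.
MPK = 0.28·k^(0.28−1) = 0.28·11.307^(-0.72) ≈ 0.0488.
MPK < 0.075, so the economy is dynamically inefficient (over-saving).

over-saving; MPK ≈ 0.0488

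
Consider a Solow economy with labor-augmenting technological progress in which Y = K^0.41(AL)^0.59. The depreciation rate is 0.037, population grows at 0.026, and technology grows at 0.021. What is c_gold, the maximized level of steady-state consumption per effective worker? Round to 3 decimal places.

c_gold ≈ 1.775

The effective depreciation rate is n + g + δ = 0.026 + 0.021 + 0.037 = 0.084.
Maximizing c = f(k) − (n+g+δ)·k gives f'(k) = n+g+δ, i.e. 0.41·k^(0.41−1) = 0.084, so k_gold = (0.41/0.084)^(1/0.59) ≈ 14.6878.
y_gold = 14.6878^0.41 ≈ 3.0092.
c_gold = y_gold − (n+g+δ)·k_gold = 3.0092 − 0.084·14.6878 ≈ 1.7754.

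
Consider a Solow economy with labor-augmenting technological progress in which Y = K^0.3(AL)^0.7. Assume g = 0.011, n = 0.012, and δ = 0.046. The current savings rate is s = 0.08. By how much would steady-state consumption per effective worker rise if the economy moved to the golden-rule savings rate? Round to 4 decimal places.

Δc ≈ 0.3339

Break-even investment rate: n + g + δ = 0.012 + 0.011 + 0.046 = 0.069.
Current steady state (s = 0.08): k* = (0.08/0.069)^(1/0.7) ≈ 1.2353, y* = 1.2353^0.3 ≈ 1.0654, c* = (1−0.08)·1.0654 ≈ 0.9802.
At the golden rule the marginal product of capital equals n+g+δ: 0.3·k^(0.3−1) = 0.069. Solving, k_gold = (0.3/0.069)^(1/0.7) ≈ 8.1624.
y_gold = 8.1624^0.3 ≈ 1.8773, c_gold = y_gold − 0.069·k_gold ≈ 1.3141.
Gain: Δc = 1.3141 − 0.9802 ≈ 0.3339.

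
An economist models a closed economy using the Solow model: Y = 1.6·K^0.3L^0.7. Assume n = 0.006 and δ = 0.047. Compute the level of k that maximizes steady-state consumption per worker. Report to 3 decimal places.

k_gold ≈ 23.286

Capital per worker breaks even when investment replaces (n + δ)·k; here n + δ = 0.053.
Maximizing c = f(k) − (n+δ)·k gives f'(k) = n+δ, i.e. 0.3·1.6·k^(0.3−1) = 0.053, so k_gold = (0.3·1.6/0.053)^(1/0.7) ≈ 23.2859.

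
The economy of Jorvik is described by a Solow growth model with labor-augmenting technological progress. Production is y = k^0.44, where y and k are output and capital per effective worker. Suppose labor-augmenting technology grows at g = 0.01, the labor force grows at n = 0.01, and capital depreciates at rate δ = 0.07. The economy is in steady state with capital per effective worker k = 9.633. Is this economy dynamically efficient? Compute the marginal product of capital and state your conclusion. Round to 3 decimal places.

n + g + δ = 0.01 + 0.01 + 0.07 = 0.09.
MPK = 0.44·k^(0.44−1) = 0.44·9.633^(-0.56) ≈ 0.1238.
MPK > 0.09, so the economy is dynamically efficient (under-saving).

dynamically efficient; MPK ≈ 0.124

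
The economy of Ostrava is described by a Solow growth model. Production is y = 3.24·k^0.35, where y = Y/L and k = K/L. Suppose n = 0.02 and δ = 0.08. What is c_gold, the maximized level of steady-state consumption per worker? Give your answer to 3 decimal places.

c_gold ≈ 7.786

n + δ = 0.02 + 0.08 = 0.1.
Setting f'(k) = n+δ gives 0.35·3.24·k^(0.35−1) = 0.1, hence k_gold = (0.35·3.24/0.1)^(1/0.65) ≈ 41.9258.
y_gold = 3.24·41.9258^0.35 ≈ 11.9788.
c_gold = y_gold − (n+δ)·k_gold = 11.9788 − 0.1·41.9258 ≈ 7.7862.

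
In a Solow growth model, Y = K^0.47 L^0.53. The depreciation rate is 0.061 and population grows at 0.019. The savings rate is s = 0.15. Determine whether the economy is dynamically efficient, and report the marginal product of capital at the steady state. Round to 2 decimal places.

dynamically efficient; MPK ≈ 0.25

The effective depreciation rate is n + δ = 0.019 + 0.061 = 0.08.
Steady-state k*: s·k^0.47 = 0.08·k gives k* = (0.15/0.08)^(1/0.53) ≈ 3.2741.
MPK = 0.47·3.2741^(-0.53) ≈ 0.2507.
MPK > n+δ = 0.08, so the economy is dynamically efficient (under-saving).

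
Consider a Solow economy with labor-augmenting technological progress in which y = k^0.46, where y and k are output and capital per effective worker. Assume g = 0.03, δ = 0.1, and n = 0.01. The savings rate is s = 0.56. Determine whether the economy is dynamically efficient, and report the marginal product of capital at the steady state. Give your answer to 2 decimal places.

dynamically inefficient; MPK ≈ 0.12

n + g + δ = 0.01 + 0.03 + 0.1 = 0.14.
Steady-state k*: s·k^0.46 = 0.14·k gives k* = (0.56/0.14)^(1/0.54) ≈ 13.0294.
MPK = 0.46·13.0294^(-0.54) ≈ 0.1150.
MPK < n+g+δ = 0.14, so the economy is dynamically inefficient (over-saving).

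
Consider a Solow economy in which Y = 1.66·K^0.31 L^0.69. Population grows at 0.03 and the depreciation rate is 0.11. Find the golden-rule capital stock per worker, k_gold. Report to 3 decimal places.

n + δ = 0.03 + 0.11 = 0.14.
Setting f'(k) = n+δ gives 0.31·1.66·k^(0.31−1) = 0.14, hence k_gold = (0.31·1.66/0.14)^(1/0.69) ≈ 6.5968.

k_gold ≈ 6.597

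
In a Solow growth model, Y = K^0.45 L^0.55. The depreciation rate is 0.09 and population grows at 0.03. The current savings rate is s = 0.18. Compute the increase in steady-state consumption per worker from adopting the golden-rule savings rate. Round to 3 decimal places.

Δc ≈ 0.479

Capital per worker breaks even when investment replaces (n + δ)·k; here n + δ = 0.12.
Current steady state (s = 0.18): k* = (0.18/0.12)^(1/0.55) ≈ 2.0901, y* = 2.0901^0.45 ≈ 1.3934, c* = (1−0.18)·1.3934 ≈ 1.1426.
Golden rule sets MPK = n+δ: 0.45·k^(0.45−1) = 0.12, so k_gold = (0.45/0.12)^(1/0.55) ≈ 11.0584.
y_gold = 11.0584^0.45 ≈ 2.9489, c_gold = y_gold − 0.12·k_gold ≈ 1.6219.
Gain: Δc = 1.6219 − 1.1426 ≈ 0.4793.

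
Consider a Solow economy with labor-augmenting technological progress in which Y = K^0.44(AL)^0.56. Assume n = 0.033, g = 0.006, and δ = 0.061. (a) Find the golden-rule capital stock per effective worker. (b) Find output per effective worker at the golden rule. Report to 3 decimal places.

(a) k_gold ≈ 14.094; (b) y_gold ≈ 3.203

Break-even investment rate: n + g + δ = 0.033 + 0.006 + 0.061 = 0.1.
At the golden rule the marginal product of capital equals n+g+δ: 0.44·k^(0.44−1) = 0.1. Solving, k_gold = (0.44/0.1)^(1/0.56) ≈ 14.0936.
y_gold = 14.0936^0.44 ≈ 3.2031.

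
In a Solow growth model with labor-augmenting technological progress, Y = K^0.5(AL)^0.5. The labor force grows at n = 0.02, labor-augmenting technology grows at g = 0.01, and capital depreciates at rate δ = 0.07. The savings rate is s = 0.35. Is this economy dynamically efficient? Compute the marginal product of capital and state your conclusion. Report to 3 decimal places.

dynamically efficient; MPK ≈ 0.143

Break-even investment rate: n + g + δ = 0.02 + 0.01 + 0.07 = 0.1.
Steady-state k*: s·k^0.5 = 0.1·k gives k* = (0.35/0.1)^(1/0.5) ≈ 12.2500.
MPK = 0.5·12.2500^(-0.5) ≈ 0.1429.
MPK > n+g+δ = 0.1, so the economy is dynamically efficient (under-saving).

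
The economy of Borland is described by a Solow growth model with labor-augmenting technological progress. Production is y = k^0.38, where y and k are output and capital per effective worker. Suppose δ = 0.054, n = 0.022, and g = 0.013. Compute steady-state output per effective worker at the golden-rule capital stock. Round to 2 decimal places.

y_gold ≈ 2.43

n + g + δ = 0.022 + 0.013 + 0.054 = 0.089.
Golden rule sets MPK = n+g+δ: 0.38·k^(0.38−1) = 0.089, so k_gold = (0.38/0.089)^(1/0.62) ≈ 10.3935.
Output: y_gold = k_gold^0.38 = 10.3935^0.38 ≈ 2.4343.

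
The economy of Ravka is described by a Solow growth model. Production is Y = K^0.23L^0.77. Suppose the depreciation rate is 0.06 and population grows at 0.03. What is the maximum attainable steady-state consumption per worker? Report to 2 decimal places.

n + δ = 0.03 + 0.06 = 0.09.
Golden rule sets MPK = n+δ: 0.23·k^(0.23−1) = 0.09, so k_gold = (0.23/0.09)^(1/0.77) ≈ 3.3822.
y_gold = 3.3822^0.23 ≈ 1.3235.
c_gold = y_gold − (n+δ)·k_gold = 1.3235 − 0.09·3.3822 ≈ 1.0191.

c_gold ≈ 1.02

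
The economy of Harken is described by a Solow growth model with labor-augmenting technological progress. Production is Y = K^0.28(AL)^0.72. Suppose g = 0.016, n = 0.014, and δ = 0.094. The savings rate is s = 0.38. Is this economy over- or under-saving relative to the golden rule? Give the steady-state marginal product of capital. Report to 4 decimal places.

Break-even investment rate: n + g + δ = 0.014 + 0.016 + 0.094 = 0.124.
Steady-state k*: s·k^0.28 = 0.124·k gives k* = (0.38/0.124)^(1/0.72) ≈ 4.7370.
MPK = 0.28·4.7370^(-0.72) ≈ 0.0914.
MPK < n+g+δ = 0.124, so the economy is dynamically inefficient (over-saving).

over-saving; MPK ≈ 0.0914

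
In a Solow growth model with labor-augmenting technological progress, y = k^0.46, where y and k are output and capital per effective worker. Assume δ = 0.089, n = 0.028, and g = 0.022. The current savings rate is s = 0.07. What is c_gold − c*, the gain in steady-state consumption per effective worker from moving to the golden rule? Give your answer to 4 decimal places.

Δc ≈ 0.9783

Break-even investment rate: n + g + δ = 0.028 + 0.022 + 0.089 = 0.139.
Current steady state (s = 0.07): k* = (0.07/0.139)^(1/0.54) ≈ 0.2807, y* = 0.2807^0.46 ≈ 0.5575, c* = (1−0.07)·0.5575 ≈ 0.5184.
Setting f'(k) = n+g+δ gives 0.46·k^(0.46−1) = 0.139, hence k_gold = (0.46/0.139)^(1/0.54) ≈ 9.1725.
y_gold = 9.1725^0.46 ≈ 2.7717, c_gold = y_gold − 0.139·k_gold ≈ 1.4967.
Gain: Δc = 1.4967 − 0.5184 ≈ 0.9783.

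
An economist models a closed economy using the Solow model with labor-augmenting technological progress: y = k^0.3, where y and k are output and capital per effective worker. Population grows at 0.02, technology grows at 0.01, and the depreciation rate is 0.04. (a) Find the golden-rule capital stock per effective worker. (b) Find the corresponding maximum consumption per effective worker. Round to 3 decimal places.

Capital per effective worker breaks even when investment replaces (n + g + δ)·k; here n + g + δ = 0.07.
Maximizing c = f(k) − (n+g+δ)·k gives f'(k) = n+g+δ, i.e. 0.3·k^(0.3−1) = 0.07, so k_gold = (0.3/0.07)^(1/0.7) ≈ 7.9963.
y_gold = 7.9963^0.3 ≈ 1.8658; c_gold = y_gold − 0.07·k_gold ≈ 1.3061.

(a) k_gold ≈ 7.996; (b) c_gold ≈ 1.306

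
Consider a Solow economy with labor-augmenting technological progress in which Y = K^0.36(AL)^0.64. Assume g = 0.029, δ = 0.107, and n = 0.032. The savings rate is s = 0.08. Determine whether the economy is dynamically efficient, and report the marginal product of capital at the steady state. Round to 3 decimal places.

The effective depreciation rate is n + g + δ = 0.032 + 0.029 + 0.107 = 0.168.
Steady-state k*: s·k^0.36 = 0.168·k gives k* = (0.08/0.168)^(1/0.64) ≈ 0.3137.
MPK = 0.36·0.3137^(-0.64) ≈ 0.7560.
MPK > n+g+δ = 0.168, so the economy is dynamically efficient (under-saving).

dynamically efficient; MPK ≈ 0.756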